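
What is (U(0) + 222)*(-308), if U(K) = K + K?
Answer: -68376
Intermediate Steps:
U(K) = 2*K
(U(0) + 222)*(-308) = (2*0 + 222)*(-308) = (0 + 222)*(-308) = 222*(-308) = -68376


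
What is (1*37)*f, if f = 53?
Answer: 1961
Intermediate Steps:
(1*37)*f = (1*37)*53 = 37*53 = 1961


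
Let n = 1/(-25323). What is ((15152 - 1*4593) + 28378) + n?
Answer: 986001650/25323 ≈ 38937.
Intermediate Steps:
n = -1/25323 ≈ -3.9490e-5
((15152 - 1*4593) + 28378) + n = ((15152 - 1*4593) + 28378) - 1/25323 = ((15152 - 4593) + 28378) - 1/25323 = (10559 + 28378) - 1/25323 = 38937 - 1/25323 = 986001650/25323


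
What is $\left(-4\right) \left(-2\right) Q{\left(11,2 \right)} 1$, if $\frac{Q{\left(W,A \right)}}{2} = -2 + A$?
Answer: $0$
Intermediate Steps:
$Q{\left(W,A \right)} = -4 + 2 A$ ($Q{\left(W,A \right)} = 2 \left(-2 + A\right) = -4 + 2 A$)
$\left(-4\right) \left(-2\right) Q{\left(11,2 \right)} 1 = \left(-4\right) \left(-2\right) \left(-4 + 2 \cdot 2\right) 1 = 8 \left(-4 + 4\right) 1 = 8 \cdot 0 \cdot 1 = 0 \cdot 1 = 0$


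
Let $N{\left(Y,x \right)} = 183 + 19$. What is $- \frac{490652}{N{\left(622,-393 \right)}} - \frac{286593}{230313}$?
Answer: $- \frac{18843570977}{7753871} \approx -2430.2$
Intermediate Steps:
$N{\left(Y,x \right)} = 202$
$- \frac{490652}{N{\left(622,-393 \right)}} - \frac{286593}{230313} = - \frac{490652}{202} - \frac{286593}{230313} = \left(-490652\right) \frac{1}{202} - \frac{95531}{76771} = - \frac{245326}{101} - \frac{95531}{76771} = - \frac{18843570977}{7753871}$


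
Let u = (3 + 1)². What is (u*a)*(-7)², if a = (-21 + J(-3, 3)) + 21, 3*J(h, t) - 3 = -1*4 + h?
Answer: -3136/3 ≈ -1045.3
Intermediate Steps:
J(h, t) = -⅓ + h/3 (J(h, t) = 1 + (-1*4 + h)/3 = 1 + (-4 + h)/3 = 1 + (-4/3 + h/3) = -⅓ + h/3)
u = 16 (u = 4² = 16)
a = -4/3 (a = (-21 + (-⅓ + (⅓)*(-3))) + 21 = (-21 + (-⅓ - 1)) + 21 = (-21 - 4/3) + 21 = -67/3 + 21 = -4/3 ≈ -1.3333)
(u*a)*(-7)² = (16*(-4/3))*(-7)² = -64/3*49 = -3136/3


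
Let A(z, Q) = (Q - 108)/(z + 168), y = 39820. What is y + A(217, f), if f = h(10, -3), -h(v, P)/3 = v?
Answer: 15330562/385 ≈ 39820.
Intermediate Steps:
h(v, P) = -3*v
f = -30 (f = -3*10 = -30)
A(z, Q) = (-108 + Q)/(168 + z)
y + A(217, f) = 39820 + (-108 - 30)/(168 + 217) = 39820 - 138/385 = 15330562/385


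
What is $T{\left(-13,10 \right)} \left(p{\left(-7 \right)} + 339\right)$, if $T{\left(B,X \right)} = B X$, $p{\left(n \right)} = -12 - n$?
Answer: $-43420$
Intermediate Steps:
$T{\left(-13,10 \right)} \left(p{\left(-7 \right)} + 339\right) = \left(-13\right) 10 \left(\left(-12 - -7\right) + 339\right) = - 130 \left(\left(-12 + 7\right) + 339\right) = - 130 \left(-5 + 339\right) = \left(-130\right) 334 = -43420$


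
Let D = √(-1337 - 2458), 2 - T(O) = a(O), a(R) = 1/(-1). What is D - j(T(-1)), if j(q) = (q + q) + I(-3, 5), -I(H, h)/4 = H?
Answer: -18 + I*√3795 ≈ -18.0 + 61.604*I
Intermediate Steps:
a(R) = -1
I(H, h) = -4*H
T(O) = 3 (T(O) = 2 - 1*(-1) = 2 + 1 = 3)
j(q) = 12 + 2*q (j(q) = (q + q) - 4*(-3) = 2*q + 12 = 12 + 2*q)
D = I*√3795 (D = √(-3795) = I*√3795 ≈ 61.604*I)
D - j(T(-1)) = I*√3795 - (12 + 2*3) = I*√3795 - (12 + 6) = I*√3795 - 1*18 = I*√3795 - 18 = -18 + I*√3795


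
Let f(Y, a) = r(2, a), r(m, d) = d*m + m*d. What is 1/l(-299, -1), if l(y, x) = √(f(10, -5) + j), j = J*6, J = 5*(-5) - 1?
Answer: -I*√11/44 ≈ -0.075378*I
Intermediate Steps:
J = -26 (J = -25 - 1 = -26)
r(m, d) = 2*d*m (r(m, d) = d*m + d*m = 2*d*m)
f(Y, a) = 4*a (f(Y, a) = 2*a*2 = 4*a)
j = -156 (j = -26*6 = -156)
l(y, x) = 4*I*√11 (l(y, x) = √(4*(-5) - 156) = √(-20 - 156) = √(-176) = 4*I*√11)
1/l(-299, -1) = 1/(4*I*√11) = -I*√11/44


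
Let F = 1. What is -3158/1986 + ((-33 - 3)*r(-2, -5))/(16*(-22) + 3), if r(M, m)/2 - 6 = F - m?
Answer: 306881/346557 ≈ 0.88551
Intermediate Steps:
r(M, m) = 14 - 2*m (r(M, m) = 12 + 2*(1 - m) = 12 + (2 - 2*m) = 14 - 2*m)
-3158/1986 + ((-33 - 3)*r(-2, -5))/(16*(-22) + 3) = -3158/1986 + ((-33 - 3)*(14 - 2*(-5)))/(16*(-22) + 3) = -3158*1/1986 + (-36*(14 + 10))/(-352 + 3) = -1579/993 - 36*24/(-349) = -1579/993 - 864*(-1/349) = -1579/993 + 864/349 = 306881/346557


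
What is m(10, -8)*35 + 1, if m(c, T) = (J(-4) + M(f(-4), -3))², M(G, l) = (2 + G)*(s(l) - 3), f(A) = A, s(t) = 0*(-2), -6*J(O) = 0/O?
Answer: 1261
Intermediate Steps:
J(O) = 0 (J(O) = -0/O = -⅙*0 = 0)
s(t) = 0
M(G, l) = -6 - 3*G (M(G, l) = (2 + G)*(0 - 3) = (2 + G)*(-3) = -6 - 3*G)
m(c, T) = 36 (m(c, T) = (0 + (-6 - 3*(-4)))² = (0 + (-6 + 12))² = (0 + 6)² = 6² = 36)
m(10, -8)*35 + 1 = 36*35 + 1 = 1260 + 1 = 1261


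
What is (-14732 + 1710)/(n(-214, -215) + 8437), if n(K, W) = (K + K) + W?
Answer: -6511/3897 ≈ -1.6708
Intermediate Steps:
n(K, W) = W + 2*K (n(K, W) = 2*K + W = W + 2*K)
(-14732 + 1710)/(n(-214, -215) + 8437) = (-14732 + 1710)/((-215 + 2*(-214)) + 8437) = -13022/((-215 - 428) + 8437) = -13022/(-643 + 8437) = -13022/7794 = -13022*1/7794 = -6511/3897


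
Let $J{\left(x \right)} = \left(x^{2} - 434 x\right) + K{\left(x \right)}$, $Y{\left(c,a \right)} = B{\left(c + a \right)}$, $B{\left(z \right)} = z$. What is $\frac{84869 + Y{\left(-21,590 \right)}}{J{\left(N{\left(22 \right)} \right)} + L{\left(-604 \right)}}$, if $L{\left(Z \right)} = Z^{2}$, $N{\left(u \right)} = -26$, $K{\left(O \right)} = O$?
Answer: $\frac{42719}{188375} \approx 0.22678$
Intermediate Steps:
$Y{\left(c,a \right)} = a + c$ ($Y{\left(c,a \right)} = c + a = a + c$)
$J{\left(x \right)} = x^{2} - 433 x$ ($J{\left(x \right)} = \left(x^{2} - 434 x\right) + x = x^{2} - 433 x$)
$\frac{84869 + Y{\left(-21,590 \right)}}{J{\left(N{\left(22 \right)} \right)} + L{\left(-604 \right)}} = \frac{84869 + \left(590 - 21\right)}{- 26 \left(-433 - 26\right) + \left(-604\right)^{2}} = \frac{84869 + 569}{\left(-26\right) \left(-459\right) + 364816} = \frac{85438}{11934 + 364816} = \frac{85438}{376750} = 85438 \cdot \frac{1}{376750} = \frac{42719}{188375}$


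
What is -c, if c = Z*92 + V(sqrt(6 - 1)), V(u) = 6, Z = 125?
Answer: -11506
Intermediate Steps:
c = 11506 (c = 125*92 + 6 = 11500 + 6 = 11506)
-c = -1*11506 = -11506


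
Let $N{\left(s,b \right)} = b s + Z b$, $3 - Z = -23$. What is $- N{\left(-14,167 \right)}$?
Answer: $-2004$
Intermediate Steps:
$Z = 26$ ($Z = 3 - -23 = 3 + 23 = 26$)
$N{\left(s,b \right)} = 26 b + b s$ ($N{\left(s,b \right)} = b s + 26 b = 26 b + b s$)
$- N{\left(-14,167 \right)} = - 167 \left(26 - 14\right) = - 167 \cdot 12 = \left(-1\right) 2004 = -2004$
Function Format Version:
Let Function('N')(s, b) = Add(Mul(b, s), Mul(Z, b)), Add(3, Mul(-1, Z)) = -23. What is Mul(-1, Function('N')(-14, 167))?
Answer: -2004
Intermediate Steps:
Z = 26 (Z = Add(3, Mul(-1, -23)) = Add(3, 23) = 26)
Function('N')(s, b) = Add(Mul(26, b), Mul(b, s)) (Function('N')(s, b) = Add(Mul(b, s), Mul(26, b)) = Add(Mul(26, b), Mul(b, s)))
Mul(-1, Function('N')(-14, 167)) = Mul(-1, Mul(167, Add(26, -14))) = Mul(-1, Mul(167, 12)) = Mul(-1, 2004) = -2004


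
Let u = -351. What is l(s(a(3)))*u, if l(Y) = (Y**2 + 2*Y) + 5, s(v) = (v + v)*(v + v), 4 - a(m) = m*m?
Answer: -3581955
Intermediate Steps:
a(m) = 4 - m**2 (a(m) = 4 - m*m = 4 - m**2)
s(v) = 4*v**2 (s(v) = (2*v)*(2*v) = 4*v**2)
l(Y) = 5 + Y**2 + 2*Y
l(s(a(3)))*u = (5 + (4*(4 - 1*3**2)**2)**2 + 2*(4*(4 - 1*3**2)**2))*(-351) = (5 + (4*(4 - 1*9)**2)**2 + 2*(4*(4 - 1*9)**2))*(-351) = (5 + (4*(4 - 9)**2)**2 + 2*(4*(4 - 9)**2))*(-351) = (5 + (4*(-5)**2)**2 + 2*(4*(-5)**2))*(-351) = (5 + (4*25)**2 + 2*(4*25))*(-351) = (5 + 100**2 + 2*100)*(-351) = (5 + 10000 + 200)*(-351) = 10205*(-351) = -3581955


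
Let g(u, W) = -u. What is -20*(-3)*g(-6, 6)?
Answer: 360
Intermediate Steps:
-20*(-3)*g(-6, 6) = -20*(-3)*(-1*(-6)) = -(-60)*6 = -1*(-360) = 360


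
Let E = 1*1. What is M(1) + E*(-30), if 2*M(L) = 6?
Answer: -27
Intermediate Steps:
M(L) = 3 (M(L) = (1/2)*6 = 3)
E = 1
M(1) + E*(-30) = 3 + 1*(-30) = 3 - 30 = -27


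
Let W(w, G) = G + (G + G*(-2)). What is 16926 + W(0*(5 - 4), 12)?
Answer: 16926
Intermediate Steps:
W(w, G) = 0 (W(w, G) = G + (G - 2*G) = G - G = 0)
16926 + W(0*(5 - 4), 12) = 16926 + 0 = 16926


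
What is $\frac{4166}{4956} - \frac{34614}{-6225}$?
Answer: $\frac{32913389}{5141850} \approx 6.4011$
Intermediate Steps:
$\frac{4166}{4956} - \frac{34614}{-6225} = 4166 \cdot \frac{1}{4956} - - \frac{11538}{2075} = \frac{2083}{2478} + \frac{11538}{2075} = \frac{32913389}{5141850}$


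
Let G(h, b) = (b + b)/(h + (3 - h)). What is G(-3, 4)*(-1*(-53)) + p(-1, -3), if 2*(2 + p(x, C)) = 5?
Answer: 851/6 ≈ 141.83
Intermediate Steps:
p(x, C) = ½ (p(x, C) = -2 + (½)*5 = -2 + 5/2 = ½)
G(h, b) = 2*b/3 (G(h, b) = (2*b)/3 = (2*b)*(⅓) = 2*b/3)
G(-3, 4)*(-1*(-53)) + p(-1, -3) = ((⅔)*4)*(-1*(-53)) + ½ = (8/3)*53 + ½ = 424/3 + ½ = 851/6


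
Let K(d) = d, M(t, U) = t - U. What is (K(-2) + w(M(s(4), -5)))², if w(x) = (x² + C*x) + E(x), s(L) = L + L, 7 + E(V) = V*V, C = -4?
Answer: 76729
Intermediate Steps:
E(V) = -7 + V² (E(V) = -7 + V*V = -7 + V²)
s(L) = 2*L
w(x) = -7 - 4*x + 2*x² (w(x) = (x² - 4*x) + (-7 + x²) = -7 - 4*x + 2*x²)
(K(-2) + w(M(s(4), -5)))² = (-2 + (-7 - 4*(2*4 - 1*(-5)) + 2*(2*4 - 1*(-5))²))² = (-2 + (-7 - 4*(8 + 5) + 2*(8 + 5)²))² = (-2 + (-7 - 4*13 + 2*13²))² = (-2 + (-7 - 52 + 2*169))² = (-2 + (-7 - 52 + 338))² = (-2 + 279)² = 277² = 76729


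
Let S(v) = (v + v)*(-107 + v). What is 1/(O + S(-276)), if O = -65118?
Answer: 1/146298 ≈ 6.8354e-6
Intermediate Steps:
S(v) = 2*v*(-107 + v) (S(v) = (2*v)*(-107 + v) = 2*v*(-107 + v))
1/(O + S(-276)) = 1/(-65118 + 2*(-276)*(-107 - 276)) = 1/(-65118 + 2*(-276)*(-383)) = 1/(-65118 + 211416) = 1/146298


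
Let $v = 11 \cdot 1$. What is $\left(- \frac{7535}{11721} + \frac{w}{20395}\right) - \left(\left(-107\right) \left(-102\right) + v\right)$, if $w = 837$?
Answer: $- \frac{2611762876223}{239049795} \approx -10926.0$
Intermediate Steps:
$v = 11$
$\left(- \frac{7535}{11721} + \frac{w}{20395}\right) - \left(\left(-107\right) \left(-102\right) + v\right) = \left(- \frac{7535}{11721} + \frac{837}{20395}\right) - \left(\left(-107\right) \left(-102\right) + 11\right) = \left(\left(-7535\right) \frac{1}{11721} + 837 \cdot \frac{1}{20395}\right) - \left(10914 + 11\right) = \left(- \frac{7535}{11721} + \frac{837}{20395}\right) - 10925 = - \frac{143865848}{239049795} - 10925 = - \frac{2611762876223}{239049795}$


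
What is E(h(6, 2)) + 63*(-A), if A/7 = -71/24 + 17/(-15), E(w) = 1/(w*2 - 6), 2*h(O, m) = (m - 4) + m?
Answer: 216511/120 ≈ 1804.3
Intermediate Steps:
h(O, m) = -2 + m (h(O, m) = ((m - 4) + m)/2 = ((-4 + m) + m)/2 = (-4 + 2*m)/2 = -2 + m)
E(w) = 1/(-6 + 2*w) (E(w) = 1/(2*w - 6) = 1/(-6 + 2*w))
A = -3437/120 (A = 7*(-71/24 + 17/(-15)) = 7*(-71*1/24 + 17*(-1/15)) = 7*(-71/24 - 17/15) = 7*(-491/120) = -3437/120 ≈ -28.642)
E(h(6, 2)) + 63*(-A) = 1/(2*(-3 + (-2 + 2))) + 63*(-1*(-3437/120)) = 1/(2*(-3 + 0)) + 63*(3437/120) = (½)/(-3) + 72177/40 = (½)*(-⅓) + 72177/40 = -⅙ + 72177/40 = 216511/120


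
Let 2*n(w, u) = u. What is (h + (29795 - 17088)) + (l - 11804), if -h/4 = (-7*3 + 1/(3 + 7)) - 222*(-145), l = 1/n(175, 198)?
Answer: -63247828/495 ≈ -1.2777e+5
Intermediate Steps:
n(w, u) = u/2
l = 1/99 (l = 1/((½)*198) = 1/99 ≈ 0.010101)
h = -643382/5 (h = -4*((-7*3 + 1/(3 + 7)) - 222*(-145)) = -4*((-21 + 1/10) + 32190) = -4*((-21 + ⅒) + 32190) = -4*(-209/10 + 32190) = -4*321691/10 = -643382/5 ≈ -1.2868e+5)
(h + (29795 - 17088)) + (l - 11804) = (-643382/5 + (29795 - 17088)) + (1/99 - 11804) = (-643382/5 + 12707) - 1168595/99 = -579847/5 - 1168595/99 = -63247828/495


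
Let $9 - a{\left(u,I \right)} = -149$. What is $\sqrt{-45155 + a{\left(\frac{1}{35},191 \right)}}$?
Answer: $i \sqrt{44997} \approx 212.13 i$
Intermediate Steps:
$a{\left(u,I \right)} = 158$ ($a{\left(u,I \right)} = 9 - -149 = 9 + 149 = 158$)
$\sqrt{-45155 + a{\left(\frac{1}{35},191 \right)}} = \sqrt{-45155 + 158} = \sqrt{-44997} = i \sqrt{44997}$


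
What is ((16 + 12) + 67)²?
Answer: 9025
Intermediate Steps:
((16 + 12) + 67)² = (28 + 67)² = 95² = 9025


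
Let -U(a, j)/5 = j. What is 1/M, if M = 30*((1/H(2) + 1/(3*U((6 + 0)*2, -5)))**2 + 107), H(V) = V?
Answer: 750/2413429 ≈ 0.00031076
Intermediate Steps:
U(a, j) = -5*j
M = 2413429/750 (M = 30*((1/2 + 1/(3*((-5*(-5)))))**2 + 107) = 30*((1*(1/2) + (1/3)/25)**2 + 107) = 30*((1/2 + (1/3)*(1/25))**2 + 107) = 30*((1/2 + 1/75)**2 + 107) = 30*((77/150)**2 + 107) = 30*(5929/22500 + 107) = 30*(2413429/22500) = 2413429/750 ≈ 3217.9)
1/M = 1/(2413429/750) = 750/2413429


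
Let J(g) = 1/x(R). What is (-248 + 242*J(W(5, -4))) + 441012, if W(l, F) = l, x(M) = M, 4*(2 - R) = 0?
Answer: 440885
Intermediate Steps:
R = 2 (R = 2 - 1/4*0 = 2 + 0 = 2)
J(g) = 1/2
(-248 + 242*J(W(5, -4))) + 441012 = (-248 + 242*(1/2)) + 441012 = (-248 + 121) + 441012 = -127 + 441012 = 440885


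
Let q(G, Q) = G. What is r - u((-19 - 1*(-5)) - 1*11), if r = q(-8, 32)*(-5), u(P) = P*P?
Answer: -585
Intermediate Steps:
u(P) = P²
r = 40 (r = -8*(-5) = 40)
r - u((-19 - 1*(-5)) - 1*11) = 40 - ((-19 - 1*(-5)) - 1*11)² = 40 - ((-19 + 5) - 11)² = 40 - (-14 - 11)² = 40 - 1*(-25)² = 40 - 1*625 = 40 - 625 = -585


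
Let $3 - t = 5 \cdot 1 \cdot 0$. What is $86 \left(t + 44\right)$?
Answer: $4042$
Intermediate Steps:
$t = 3$ ($t = 3 - 5 \cdot 1 \cdot 0 = 3 - 5 \cdot 0 = 3 - 0 = 3 + 0 = 3$)
$86 \left(t + 44\right) = 86 \left(3 + 44\right) = 86 \cdot 47 = 4042$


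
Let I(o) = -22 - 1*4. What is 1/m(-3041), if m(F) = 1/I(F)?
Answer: -26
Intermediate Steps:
I(o) = -26 (I(o) = -22 - 4 = -26)
m(F) = -1/26 (m(F) = 1/(-26) = -1/26)
1/m(-3041) = 1/(-1/26) = -26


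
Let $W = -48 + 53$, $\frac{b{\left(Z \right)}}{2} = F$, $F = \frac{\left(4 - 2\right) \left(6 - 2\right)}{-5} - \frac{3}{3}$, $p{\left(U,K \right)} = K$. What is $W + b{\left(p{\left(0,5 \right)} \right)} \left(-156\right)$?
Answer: $\frac{4081}{5} \approx 816.2$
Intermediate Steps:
$F = - \frac{13}{5}$ ($F = 2 \cdot 4 \left(- \frac{1}{5}\right) - 1 = 8 \left(- \frac{1}{5}\right) - 1 = - \frac{8}{5} - 1 = - \frac{13}{5} \approx -2.6$)
$b{\left(Z \right)} = - \frac{26}{5}$ ($b{\left(Z \right)} = 2 \left(- \frac{13}{5}\right) = - \frac{26}{5}$)
$W = 5$
$W + b{\left(p{\left(0,5 \right)} \right)} \left(-156\right) = 5 - - \frac{4056}{5} = 5 + \frac{4056}{5} = \frac{4081}{5}$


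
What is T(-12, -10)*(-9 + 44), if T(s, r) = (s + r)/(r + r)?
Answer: 77/2 ≈ 38.500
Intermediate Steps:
T(s, r) = (r + s)/(2*r) (T(s, r) = (r + s)/((2*r)) = (r + s)*(1/(2*r)) = (r + s)/(2*r))
T(-12, -10)*(-9 + 44) = ((½)*(-10 - 12)/(-10))*(-9 + 44) = ((½)*(-⅒)*(-22))*35 = (11/10)*35 = 77/2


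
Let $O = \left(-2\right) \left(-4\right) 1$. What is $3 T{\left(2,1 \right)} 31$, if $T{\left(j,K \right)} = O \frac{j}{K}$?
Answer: $1488$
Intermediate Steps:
$O = 8$ ($O = 8 \cdot 1 = 8$)
$T{\left(j,K \right)} = \frac{8 j}{K}$ ($T{\left(j,K \right)} = 8 \frac{j}{K} = \frac{8 j}{K}$)
$3 T{\left(2,1 \right)} 31 = 3 \cdot 8 \cdot 2 \cdot 1^{-1} \cdot 31 = 3 \cdot 8 \cdot 2 \cdot 1 \cdot 31 = 3 \cdot 16 \cdot 31 = 48 \cdot 31 = 1488$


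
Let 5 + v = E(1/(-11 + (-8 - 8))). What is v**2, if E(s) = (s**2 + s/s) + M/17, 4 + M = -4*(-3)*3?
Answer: 687855529/153586449 ≈ 4.4786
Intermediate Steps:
M = 32 (M = -4 - 4*(-3)*3 = -4 + 12*3 = -4 + 36 = 32)
E(s) = 49/17 + s**2 (E(s) = (s**2 + s/s) + 32/17 = (s**2 + 1) + 32*(1/17) = (1 + s**2) + 32/17 = 49/17 + s**2)
v = -26227/12393 (v = -5 + (49/17 + (1/(-11 + (-8 - 8)))**2) = -5 + (49/17 + (1/(-11 - 16))**2) = -5 + (49/17 + (1/(-27))**2) = -5 + (49/17 + (-1/27)**2) = -5 + (49/17 + 1/729) = -5 + 35738/12393 = -26227/12393 ≈ -2.1163)
v**2 = (-26227/12393)**2 = 687855529/153586449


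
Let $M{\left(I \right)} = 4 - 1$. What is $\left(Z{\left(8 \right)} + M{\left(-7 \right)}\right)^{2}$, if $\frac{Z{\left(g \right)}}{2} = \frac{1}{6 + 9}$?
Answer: $\frac{2209}{225} \approx 9.8178$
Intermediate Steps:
$M{\left(I \right)} = 3$ ($M{\left(I \right)} = 4 - 1 = 3$)
$Z{\left(g \right)} = \frac{2}{15}$ ($Z{\left(g \right)} = \frac{2}{6 + 9} = \frac{2}{15}$)
$\left(Z{\left(8 \right)} + M{\left(-7 \right)}\right)^{2} = \left(\frac{2}{15} + 3\right)^{2} = \left(\frac{47}{15}\right)^{2} = \frac{2209}{225}$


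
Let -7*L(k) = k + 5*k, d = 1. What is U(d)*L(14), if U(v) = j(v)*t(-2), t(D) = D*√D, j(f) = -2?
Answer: -48*I*√2 ≈ -67.882*I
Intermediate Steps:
t(D) = D^(3/2)
L(k) = -6*k/7 (L(k) = -(k + 5*k)/7 = -6*k/7)
U(v) = 4*I*√2 (U(v) = -(-4)*I*√2 = 4*I*√2)
U(d)*L(14) = (4*I*√2)*(-6/7*14) = (4*I*√2)*(-12) = -48*I*√2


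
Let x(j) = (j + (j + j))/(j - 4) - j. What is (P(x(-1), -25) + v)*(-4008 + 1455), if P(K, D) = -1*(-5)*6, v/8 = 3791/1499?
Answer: -192235794/1499 ≈ -1.2824e+5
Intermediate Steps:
v = 30328/1499 (v = 8*(3791/1499) = 30328/1499 ≈ 20.232)
x(j) = -j + 3*j/(-4 + j) (x(j) = (j + 2*j)/(-4 + j) - j = (3*j)/(-4 + j) - j = 3*j/(-4 + j) - j = -j + 3*j/(-4 + j))
P(K, D) = 30 (P(K, D) = 5*6 = 30)
(P(x(-1), -25) + v)*(-4008 + 1455) = (30 + 30328/1499)*(-4008 + 1455) = (75298/1499)*(-2553) = -192235794/1499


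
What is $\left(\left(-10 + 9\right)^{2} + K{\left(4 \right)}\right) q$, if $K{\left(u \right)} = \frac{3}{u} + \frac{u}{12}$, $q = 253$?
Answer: $\frac{6325}{12} \approx 527.08$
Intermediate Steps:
$K{\left(u \right)} = \frac{3}{u} + \frac{u}{12}$ ($K{\left(u \right)} = \frac{3}{u} + u \frac{1}{12} = \frac{3}{u} + \frac{u}{12}$)
$\left(\left(-10 + 9\right)^{2} + K{\left(4 \right)}\right) q = \left(\left(-10 + 9\right)^{2} + \left(\frac{3}{4} + \frac{1}{12} \cdot 4\right)\right) 253 = \left(\left(-1\right)^{2} + \left(3 \cdot \frac{1}{4} + \frac{1}{3}\right)\right) 253 = \left(1 + \left(\frac{3}{4} + \frac{1}{3}\right)\right) 253 = \left(1 + \frac{13}{12}\right) 253 = \frac{25}{12} \cdot 253 = \frac{6325}{12}$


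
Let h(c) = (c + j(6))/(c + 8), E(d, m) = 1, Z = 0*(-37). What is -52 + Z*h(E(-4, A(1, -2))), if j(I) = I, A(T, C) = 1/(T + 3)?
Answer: -52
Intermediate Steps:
A(T, C) = 1/(3 + T)
Z = 0
h(c) = (6 + c)/(8 + c) (h(c) = (c + 6)/(c + 8) = (6 + c)/(8 + c))
-52 + Z*h(E(-4, A(1, -2))) = -52 + 0*((6 + 1)/(8 + 1)) = -52 + 0*(7/9) = -52 + 0 = -52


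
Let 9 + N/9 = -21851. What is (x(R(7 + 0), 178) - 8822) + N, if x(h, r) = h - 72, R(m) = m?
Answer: -205627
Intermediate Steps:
N = -196740 (N = -81 + 9*(-21851) = -81 - 196659 = -196740)
x(h, r) = -72 + h
(x(R(7 + 0), 178) - 8822) + N = ((-72 + (7 + 0)) - 8822) - 196740 = ((-72 + 7) - 8822) - 196740 = (-65 - 8822) - 196740 = -8887 - 196740 = -205627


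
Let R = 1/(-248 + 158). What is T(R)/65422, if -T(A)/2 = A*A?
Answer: -1/264959100 ≈ -3.7742e-9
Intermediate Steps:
R = -1/90 (R = 1/(-90) = -1/90 ≈ -0.011111)
T(A) = -2*A² (T(A) = -2*A*A = -2*A²)
T(R)/65422 = -2*(-1/90)²/65422 = -2*1/8100*(1/65422) = -1/4050*1/65422 = -1/264959100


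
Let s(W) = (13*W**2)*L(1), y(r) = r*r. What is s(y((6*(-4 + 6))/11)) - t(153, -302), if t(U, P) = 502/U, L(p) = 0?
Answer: -502/153 ≈ -3.2810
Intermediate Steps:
y(r) = r**2
s(W) = 0 (s(W) = (13*W**2)*0 = 0)
s(y((6*(-4 + 6))/11)) - t(153, -302) = 0 - 502/153 = -502/153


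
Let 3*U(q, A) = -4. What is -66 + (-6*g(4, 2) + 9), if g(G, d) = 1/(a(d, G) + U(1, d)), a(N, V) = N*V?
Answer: -579/10 ≈ -57.900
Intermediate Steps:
U(q, A) = -4/3 (U(q, A) = (⅓)*(-4) = -4/3)
g(G, d) = 1/(-4/3 + G*d) (g(G, d) = 1/(d*G - 4/3) = 1/(G*d - 4/3) = 1/(-4/3 + G*d))
-66 + (-6*g(4, 2) + 9) = -66 + (-18/(-4 + 3*4*2) + 9) = -66 + (-18/(-4 + 24) + 9) = -66 + (-18/20 + 9) = -66 + (-6*3/20 + 9) = -66 + (-9/10 + 9) = -66 + 81/10 = -579/10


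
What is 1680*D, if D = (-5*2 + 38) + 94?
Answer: 204960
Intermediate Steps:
D = 122 (D = (-10 + 38) + 94 = 28 + 94 = 122)
1680*D = 1680*122 = 204960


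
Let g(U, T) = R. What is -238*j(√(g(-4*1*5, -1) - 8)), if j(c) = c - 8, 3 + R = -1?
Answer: 1904 - 476*I*√3 ≈ 1904.0 - 824.46*I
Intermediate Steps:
R = -4 (R = -3 - 1 = -4)
g(U, T) = -4
j(c) = -8 + c
-238*j(√(g(-4*1*5, -1) - 8)) = -238*(-8 + √(-4 - 8)) = -238*(-8 + √(-12)) = -238*(-8 + 2*I*√3) = 1904 - 476*I*√3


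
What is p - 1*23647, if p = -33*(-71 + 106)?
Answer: -24802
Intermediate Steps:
p = -1155 (p = -33*35 = -1155)
p - 1*23647 = -1155 - 1*23647 = -1155 - 23647 = -24802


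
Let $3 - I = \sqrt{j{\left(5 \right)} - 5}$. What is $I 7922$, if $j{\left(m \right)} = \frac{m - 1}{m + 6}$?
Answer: $23766 - \frac{7922 i \sqrt{561}}{11} \approx 23766.0 - 17058.0 i$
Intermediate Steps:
$j{\left(m \right)} = \frac{-1 + m}{6 + m}$
$I = 3 - \frac{i \sqrt{561}}{11}$ ($I = 3 - \sqrt{\frac{-1 + 5}{6 + 5} - 5} = 3 - \sqrt{\frac{1}{11} \cdot 4 - 5} = 3 - \sqrt{\frac{4}{11} - 5} = 3 - \sqrt{- \frac{51}{11}} = 3 - \frac{i \sqrt{561}}{11} \approx 3.0 - 2.1532 i$)
$I 7922 = \left(3 - \frac{i \sqrt{561}}{11}\right) 7922 = 23766 - \frac{7922 i \sqrt{561}}{11}$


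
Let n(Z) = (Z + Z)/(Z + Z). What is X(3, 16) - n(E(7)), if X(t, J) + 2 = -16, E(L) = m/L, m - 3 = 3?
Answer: -19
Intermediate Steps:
m = 6 (m = 3 + 3 = 6)
E(L) = 6/L
X(t, J) = -18 (X(t, J) = -2 - 16 = -18)
n(Z) = 1 (n(Z) = (2*Z)/((2*Z)) = (2*Z)*(1/(2*Z)) = 1)
X(3, 16) - n(E(7)) = -18 - 1*1 = -18 - 1 = -19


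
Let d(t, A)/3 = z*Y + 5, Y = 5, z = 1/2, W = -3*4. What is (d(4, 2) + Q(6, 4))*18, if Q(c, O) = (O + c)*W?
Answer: -1755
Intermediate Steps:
W = -12
z = ½ ≈ 0.50000
d(t, A) = 45/2 (d(t, A) = 3*((½)*5 + 5) = 3*(5/2 + 5) = 3*(15/2) = 45/2)
Q(c, O) = -12*O - 12*c (Q(c, O) = (O + c)*(-12) = -12*O - 12*c)
(d(4, 2) + Q(6, 4))*18 = (45/2 + (-12*4 - 12*6))*18 = (45/2 + (-48 - 72))*18 = (45/2 - 120)*18 = -195/2*18 = -1755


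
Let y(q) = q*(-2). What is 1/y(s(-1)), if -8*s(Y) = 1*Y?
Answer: -4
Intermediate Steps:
s(Y) = -Y/8
y(q) = -2*q
1/y(s(-1)) = 1/(-(-1)*(-1)/4) = 1/(-2*⅛) = 1/(-¼) = -4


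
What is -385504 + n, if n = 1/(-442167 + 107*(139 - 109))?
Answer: -169219679329/438957 ≈ -3.8550e+5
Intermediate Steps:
n = -1/438957 (n = 1/(-442167 + 107*30) = 1/(-442167 + 3210) = 1/(-438957) = -1/438957 ≈ -2.2781e-6)
-385504 + n = -385504 - 1/438957 = -169219679329/438957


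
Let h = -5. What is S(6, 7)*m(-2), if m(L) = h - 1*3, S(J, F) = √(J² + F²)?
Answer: -8*√85 ≈ -73.756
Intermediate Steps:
S(J, F) = √(F² + J²)
m(L) = -8 (m(L) = -5 - 1*3 = -5 - 3 = -8)
S(6, 7)*m(-2) = √(7² + 6²)*(-8) = √(49 + 36)*(-8) = √85*(-8) = -8*√85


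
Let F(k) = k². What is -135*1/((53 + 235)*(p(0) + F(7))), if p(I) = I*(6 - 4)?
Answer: -15/1568 ≈ -0.0095663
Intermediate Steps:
p(I) = 2*I (p(I) = I*2 = 2*I)
-135*1/((53 + 235)*(p(0) + F(7))) = -135*1/((53 + 235)*(2*0 + 7²)) = -135*1/(288*(0 + 49)) = -135/(49*288) = -135/14112 = -135*1/14112 = -15/1568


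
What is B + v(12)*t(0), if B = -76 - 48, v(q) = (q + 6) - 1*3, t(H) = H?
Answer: -124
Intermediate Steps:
v(q) = 3 + q (v(q) = (6 + q) - 3 = 3 + q)
B = -124
B + v(12)*t(0) = -124 + (3 + 12)*0 = -124 + 15*0 = -124 + 0 = -124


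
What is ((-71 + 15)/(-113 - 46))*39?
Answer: 728/53 ≈ 13.736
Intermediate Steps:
((-71 + 15)/(-113 - 46))*39 = -56/(-159)*39 = -56*(-1/159)*39 = (56/159)*39 = 728/53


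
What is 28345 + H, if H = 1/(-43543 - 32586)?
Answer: 2157876504/76129 ≈ 28345.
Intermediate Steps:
H = -1/76129 (H = 1/(-76129) = -1/76129 ≈ -1.3136e-5)
28345 + H = 28345 - 1/76129 = 2157876504/76129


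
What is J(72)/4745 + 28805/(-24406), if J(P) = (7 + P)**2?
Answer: 15638121/115806470 ≈ 0.13504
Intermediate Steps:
J(72)/4745 + 28805/(-24406) = (7 + 72)**2/4745 + 28805/(-24406) = 79**2*(1/4745) + 28805*(-1/24406) = 6241*(1/4745) - 28805/24406 = 6241/4745 - 28805/24406 = 15638121/115806470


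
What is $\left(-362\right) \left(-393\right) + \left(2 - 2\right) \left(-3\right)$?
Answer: $142266$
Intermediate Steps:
$\left(-362\right) \left(-393\right) + \left(2 - 2\right) \left(-3\right) = 142266 + 0 \left(-3\right) = 142266 + 0 = 142266$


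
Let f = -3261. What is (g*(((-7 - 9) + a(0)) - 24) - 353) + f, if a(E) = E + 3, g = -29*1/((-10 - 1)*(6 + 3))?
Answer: -358859/99 ≈ -3624.8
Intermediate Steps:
g = 29/99 (g = -29/((-11*9)) = -29/(-99) = -29*(-1/99) = 29/99 ≈ 0.29293)
a(E) = 3 + E
(g*(((-7 - 9) + a(0)) - 24) - 353) + f = (29*(((-7 - 9) + (3 + 0)) - 24)/99 - 353) - 3261 = (29*((-16 + 3) - 24)/99 - 353) - 3261 = (29*(-13 - 24)/99 - 353) - 3261 = ((29/99)*(-37) - 353) - 3261 = (-1073/99 - 353) - 3261 = -36020/99 - 3261 = -358859/99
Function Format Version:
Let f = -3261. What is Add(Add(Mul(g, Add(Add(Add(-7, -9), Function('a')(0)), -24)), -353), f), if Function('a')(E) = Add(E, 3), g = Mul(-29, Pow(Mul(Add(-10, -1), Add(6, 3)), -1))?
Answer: Rational(-358859, 99) ≈ -3624.8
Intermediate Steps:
g = Rational(29, 99) (g = Mul(-29, Pow(Mul(-11, 9), -1)) = Mul(-29, Pow(-99, -1)) = Mul(-29, Rational(-1, 99)) = Rational(29, 99) ≈ 0.29293)
Function('a')(E) = Add(3, E)
Add(Add(Mul(g, Add(Add(Add(-7, -9), Function('a')(0)), -24)), -353), f) = Add(Add(Mul(Rational(29, 99), Add(Add(Add(-7, -9), Add(3, 0)), -24)), -353), -3261) = Add(Add(Mul(Rational(29, 99), Add(Add(-16, 3), -24)), -353), -3261) = Add(Add(Mul(Rational(29, 99), Add(-13, -24)), -353), -3261) = Add(Add(Mul(Rational(29, 99), -37), -353), -3261) = Add(Add(Rational(-1073, 99), -353), -3261) = Add(Rational(-36020, 99), -3261) = Rational(-358859, 99)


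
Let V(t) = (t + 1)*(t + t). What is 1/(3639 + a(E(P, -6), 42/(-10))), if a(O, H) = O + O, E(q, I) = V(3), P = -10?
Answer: 1/3687 ≈ 0.00027122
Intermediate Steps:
V(t) = 2*t*(1 + t) (V(t) = (1 + t)*(2*t) = 2*t*(1 + t))
E(q, I) = 24 (E(q, I) = 2*3*(1 + 3) = 2*3*4 = 24)
a(O, H) = 2*O
1/(3639 + a(E(P, -6), 42/(-10))) = 1/(3639 + 2*24) = 1/(3639 + 48) = 1/3687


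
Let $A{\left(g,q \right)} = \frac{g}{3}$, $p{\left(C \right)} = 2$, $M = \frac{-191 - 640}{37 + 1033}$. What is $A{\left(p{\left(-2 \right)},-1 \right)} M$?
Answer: $- \frac{277}{535} \approx -0.51776$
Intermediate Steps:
$M = - \frac{831}{1070} \approx -0.77664$
$A{\left(g,q \right)} = \frac{g}{3}$ ($A{\left(g,q \right)} = g \frac{1}{3} = \frac{g}{3}$)
$A{\left(p{\left(-2 \right)},-1 \right)} M = \frac{1}{3} \cdot 2 \left(- \frac{831}{1070}\right) = \frac{2}{3} \left(- \frac{831}{1070}\right) = - \frac{277}{535}$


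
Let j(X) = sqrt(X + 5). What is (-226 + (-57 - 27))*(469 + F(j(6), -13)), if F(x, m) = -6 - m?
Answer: -147560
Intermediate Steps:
j(X) = sqrt(5 + X)
(-226 + (-57 - 27))*(469 + F(j(6), -13)) = (-226 + (-57 - 27))*(469 + (-6 - 1*(-13))) = (-226 - 84)*(469 + (-6 + 13)) = -310*(469 + 7) = -310*476 = -147560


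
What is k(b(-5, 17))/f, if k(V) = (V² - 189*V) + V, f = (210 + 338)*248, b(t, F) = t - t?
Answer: 0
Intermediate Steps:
b(t, F) = 0
f = 135904 (f = 548*248 = 135904)
k(V) = V² - 188*V
k(b(-5, 17))/f = (0*(-188 + 0))/135904 = (0*(-188))*(1/135904) = 0*(1/135904) = 0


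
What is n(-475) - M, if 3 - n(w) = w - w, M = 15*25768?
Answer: -386517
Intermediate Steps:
M = 386520
n(w) = 3 (n(w) = 3 - (w - w) = 3 - 1*0 = 3 + 0 = 3)
n(-475) - M = 3 - 1*386520 = 3 - 386520 = -386517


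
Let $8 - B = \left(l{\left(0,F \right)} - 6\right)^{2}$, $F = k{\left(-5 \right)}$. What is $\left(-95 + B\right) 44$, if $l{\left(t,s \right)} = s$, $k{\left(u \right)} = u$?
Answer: $-9152$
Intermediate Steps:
$F = -5$
$B = -113$ ($B = 8 - \left(-5 - 6\right)^{2} = 8 - \left(-11\right)^{2} = 8 - 121 = -113$)
$\left(-95 + B\right) 44 = \left(-95 - 113\right) 44 = \left(-208\right) 44 = -9152$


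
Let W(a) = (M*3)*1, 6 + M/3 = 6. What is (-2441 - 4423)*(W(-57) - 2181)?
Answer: 14970384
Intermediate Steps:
M = 0 (M = -18 + 3*6 = -18 + 18 = 0)
W(a) = 0 (W(a) = (0*3)*1 = 0*1 = 0)
(-2441 - 4423)*(W(-57) - 2181) = (-2441 - 4423)*(0 - 2181) = -6864*(-2181) = 14970384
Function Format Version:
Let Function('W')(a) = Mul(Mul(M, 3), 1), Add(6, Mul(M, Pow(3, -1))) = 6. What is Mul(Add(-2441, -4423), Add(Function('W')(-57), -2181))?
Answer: 14970384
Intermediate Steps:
M = 0 (M = Add(-18, Mul(3, 6)) = Add(-18, 18) = 0)
Function('W')(a) = 0 (Function('W')(a) = Mul(Mul(0, 3), 1) = Mul(0, 1) = 0)
Mul(Add(-2441, -4423), Add(Function('W')(-57), -2181)) = Mul(Add(-2441, -4423), Add(0, -2181)) = Mul(-6864, -2181) = 14970384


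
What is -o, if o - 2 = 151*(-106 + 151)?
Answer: -6797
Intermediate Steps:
o = 6797 (o = 2 + 151*(-106 + 151) = 2 + 151*45 = 2 + 6795 = 6797)
-o = -1*6797 = -6797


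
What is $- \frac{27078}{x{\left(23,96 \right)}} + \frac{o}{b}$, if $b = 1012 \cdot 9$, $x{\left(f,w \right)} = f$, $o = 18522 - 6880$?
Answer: $- \frac{5355623}{4554} \approx -1176.0$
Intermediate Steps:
$o = 11642$
$b = 9108$
$- \frac{27078}{x{\left(23,96 \right)}} + \frac{o}{b} = - \frac{27078}{23} + \frac{11642}{9108} = \left(-27078\right) \frac{1}{23} + 11642 \cdot \frac{1}{9108} = - \frac{27078}{23} + \frac{5821}{4554} = - \frac{5355623}{4554}$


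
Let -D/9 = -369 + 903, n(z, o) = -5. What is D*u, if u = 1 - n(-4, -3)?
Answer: -28836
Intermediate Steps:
u = 6 (u = 1 - 1*(-5) = 1 + 5 = 6)
D = -4806 (D = -9*(-369 + 903) = -9*534 = -4806)
D*u = -4806*6 = -28836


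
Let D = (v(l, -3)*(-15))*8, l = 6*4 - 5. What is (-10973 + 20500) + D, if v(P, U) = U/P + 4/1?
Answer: 172253/19 ≈ 9066.0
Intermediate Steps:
l = 19 (l = 24 - 5 = 19)
v(P, U) = 4 + U/P (v(P, U) = U/P + 4*1 = U/P + 4 = 4 + U/P)
D = -8760/19 (D = ((4 - 3/19)*(-15))*8 = ((73/19)*(-15))*8 = -1095/19*8 = -8760/19 ≈ -461.05)
(-10973 + 20500) + D = (-10973 + 20500) - 8760/19 = 9527 - 8760/19 = 172253/19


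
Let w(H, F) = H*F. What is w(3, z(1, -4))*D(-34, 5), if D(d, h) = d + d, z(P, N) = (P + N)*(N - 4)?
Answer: -4896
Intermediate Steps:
z(P, N) = (-4 + N)*(N + P) (z(P, N) = (N + P)*(-4 + N) = (-4 + N)*(N + P))
D(d, h) = 2*d
w(H, F) = F*H
w(3, z(1, -4))*D(-34, 5) = (((-4)² - 4*(-4) - 4*1 - 4*1)*3)*(2*(-34)) = ((16 + 16 - 4 - 4)*3)*(-68) = (24*3)*(-68) = 72*(-68) = -4896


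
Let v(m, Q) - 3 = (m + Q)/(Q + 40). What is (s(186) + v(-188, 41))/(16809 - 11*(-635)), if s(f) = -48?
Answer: -632/321219 ≈ -0.0019675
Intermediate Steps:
v(m, Q) = 3 + (Q + m)/(40 + Q) (v(m, Q) = 3 + (m + Q)/(Q + 40) = 3 + (Q + m)/(40 + Q))
(s(186) + v(-188, 41))/(16809 - 11*(-635)) = (-48 + (120 - 188 + 4*41)/(40 + 41))/(16809 - 11*(-635)) = (-48 + (120 - 188 + 164)/81)/(16809 + 6985) = (-48 + (1/81)*96)/23794 = (-48 + 32/27)*(1/23794) = -1264/27*1/23794 = -632/321219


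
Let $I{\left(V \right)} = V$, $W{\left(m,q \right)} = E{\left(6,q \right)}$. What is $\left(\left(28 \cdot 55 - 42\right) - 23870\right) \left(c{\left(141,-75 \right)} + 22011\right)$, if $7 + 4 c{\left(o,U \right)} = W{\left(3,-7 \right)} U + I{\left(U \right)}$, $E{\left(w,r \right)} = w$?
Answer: $-489454616$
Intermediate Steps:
$W{\left(m,q \right)} = 6$
$c{\left(o,U \right)} = - \frac{7}{4} + \frac{7 U}{4}$ ($c{\left(o,U \right)} = - \frac{7}{4} + \frac{6 U + U}{4} = - \frac{7}{4} + \frac{7 U}{4}$)
$\left(\left(28 \cdot 55 - 42\right) - 23870\right) \left(c{\left(141,-75 \right)} + 22011\right) = \left(\left(28 \cdot 55 - 42\right) - 23870\right) \left(\left(- \frac{7}{4} + \frac{7}{4} \left(-75\right)\right) + 22011\right) = \left(\left(1540 - 42\right) - 23870\right) \left(\left(- \frac{7}{4} - \frac{525}{4}\right) + 22011\right) = \left(1498 - 23870\right) \left(-133 + 22011\right) = \left(-22372\right) 21878 = -489454616$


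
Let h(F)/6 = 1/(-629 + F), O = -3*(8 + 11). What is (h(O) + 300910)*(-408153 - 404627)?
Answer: -83888752583060/343 ≈ -2.4457e+11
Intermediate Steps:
O = -57 (O = -3*19 = -57)
h(F) = 6/(-629 + F)
(h(O) + 300910)*(-408153 - 404627) = (6/(-629 - 57) + 300910)*(-408153 - 404627) = (6/(-686) + 300910)*(-812780) = (6*(-1/686) + 300910)*(-812780) = (-3/343 + 300910)*(-812780) = (103212127/343)*(-812780) = -83888752583060/343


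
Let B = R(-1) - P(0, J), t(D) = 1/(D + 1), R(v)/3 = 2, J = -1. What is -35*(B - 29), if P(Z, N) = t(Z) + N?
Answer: 805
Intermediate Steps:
R(v) = 6 (R(v) = 3*2 = 6)
t(D) = 1/(1 + D)
P(Z, N) = N + 1/(1 + Z) (P(Z, N) = 1/(1 + Z) + N = N + 1/(1 + Z))
B = 6 (B = 6 - (1 - (1 + 0))/(1 + 0) = 6 - (1 - 1*1)/1 = 6 - (1 - 1) = 6 - 0 = 6 - 1*0 = 6 + 0 = 6)
-35*(B - 29) = -35*(6 - 29) = -35*(-23) = 805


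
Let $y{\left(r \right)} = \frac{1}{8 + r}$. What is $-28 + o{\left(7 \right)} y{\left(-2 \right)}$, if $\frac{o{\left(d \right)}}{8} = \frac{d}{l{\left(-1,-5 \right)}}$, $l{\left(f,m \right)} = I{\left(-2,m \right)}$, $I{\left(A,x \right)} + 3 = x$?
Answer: $- \frac{175}{6} \approx -29.167$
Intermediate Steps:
$I{\left(A,x \right)} = -3 + x$
$l{\left(f,m \right)} = -3 + m$
$o{\left(d \right)} = - d$ ($o{\left(d \right)} = 8 \frac{d}{-3 - 5} = 8 \frac{d}{-8} = 8 d \left(- \frac{1}{8}\right) = 8 \left(- \frac{d}{8}\right) = - d$)
$-28 + o{\left(7 \right)} y{\left(-2 \right)} = -28 + \frac{\left(-1\right) 7}{8 - 2} = -28 - \frac{7}{6} = - \frac{175}{6}$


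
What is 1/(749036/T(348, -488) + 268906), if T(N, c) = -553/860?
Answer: -553/495465942 ≈ -1.1161e-6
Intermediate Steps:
T(N, c) = -553/860 (T(N, c) = -553*1/860 = -553/860)
1/(749036/T(348, -488) + 268906) = 1/(749036/(-553/860) + 268906) = 1/(749036*(-860/553) + 268906) = 1/(-644170960/553 + 268906) = 1/(-495465942/553) = -553/495465942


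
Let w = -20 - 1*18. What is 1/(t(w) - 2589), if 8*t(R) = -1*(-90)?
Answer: -4/10311 ≈ -0.00038793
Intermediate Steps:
w = -38 (w = -20 - 18 = -38)
t(R) = 45/4 (t(R) = (-1*(-90))/8 = (1/8)*90 = 45/4)
1/(t(w) - 2589) = 1/(45/4 - 2589) = 1/(-10311/4) = -4/10311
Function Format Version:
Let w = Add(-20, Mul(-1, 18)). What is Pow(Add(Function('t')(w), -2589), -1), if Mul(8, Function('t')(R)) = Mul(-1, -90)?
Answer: Rational(-4, 10311) ≈ -0.00038793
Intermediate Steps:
w = -38 (w = Add(-20, -18) = -38)
Function('t')(R) = Rational(45, 4) (Function('t')(R) = Mul(Rational(1, 8), Mul(-1, -90)) = Mul(Rational(1, 8), 90) = Rational(45, 4))
Pow(Add(Function('t')(w), -2589), -1) = Pow(Add(Rational(45, 4), -2589), -1) = Pow(Rational(-10311, 4), -1) = Rational(-4, 10311)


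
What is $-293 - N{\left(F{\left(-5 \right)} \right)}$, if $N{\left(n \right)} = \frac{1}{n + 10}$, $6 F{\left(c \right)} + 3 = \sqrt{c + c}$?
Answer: $\frac{- 293 \sqrt{10} + 16707 i}{\sqrt{10} - 57 i} \approx -293.1 + 0.0058219 i$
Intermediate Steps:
$F{\left(c \right)} = - \frac{1}{2} + \frac{\sqrt{2} \sqrt{c}}{6}$ ($F{\left(c \right)} = - \frac{1}{2} + \frac{\sqrt{c + c}}{6} = - \frac{1}{2} + \frac{\sqrt{2 c}}{6} = - \frac{1}{2} + \frac{\sqrt{2} \sqrt{c}}{6}$)
$N{\left(n \right)} = \frac{1}{10 + n}$
$-293 - N{\left(F{\left(-5 \right)} \right)} = -293 - \frac{1}{10 - \left(\frac{1}{2} - \frac{\sqrt{2} \sqrt{-5}}{6}\right)} = -293 - \frac{1}{10 - \left(\frac{1}{2} - \frac{\sqrt{2} i \sqrt{5}}{6}\right)} = -293 - \frac{1}{10 - \left(\frac{1}{2} - \frac{i \sqrt{10}}{6}\right)} = -293 - \frac{1}{\frac{19}{2} + \frac{i \sqrt{10}}{6}}$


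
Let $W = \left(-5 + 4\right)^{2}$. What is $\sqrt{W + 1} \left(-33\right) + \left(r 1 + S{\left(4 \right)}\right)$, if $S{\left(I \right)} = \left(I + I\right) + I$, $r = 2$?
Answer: $14 - 33 \sqrt{2} \approx -32.669$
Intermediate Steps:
$W = 1$ ($W = \left(-1\right)^{2} = 1$)
$S{\left(I \right)} = 3 I$ ($S{\left(I \right)} = 2 I + I = 3 I$)
$\sqrt{W + 1} \left(-33\right) + \left(r 1 + S{\left(4 \right)}\right) = \sqrt{1 + 1} \left(-33\right) + \left(2 \cdot 1 + 3 \cdot 4\right) = \sqrt{2} \left(-33\right) + \left(2 + 12\right) = - 33 \sqrt{2} + 14 = 14 - 33 \sqrt{2}$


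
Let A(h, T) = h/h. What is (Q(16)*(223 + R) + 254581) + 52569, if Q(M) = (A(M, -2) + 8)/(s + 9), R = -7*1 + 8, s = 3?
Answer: 307318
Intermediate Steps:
A(h, T) = 1
R = 1 (R = -7 + 8 = 1)
Q(M) = 3/4 (Q(M) = (1 + 8)/(3 + 9) = 9/12 = 9*(1/12) = 3/4)
(Q(16)*(223 + R) + 254581) + 52569 = (3*(223 + 1)/4 + 254581) + 52569 = ((3/4)*224 + 254581) + 52569 = (168 + 254581) + 52569 = 254749 + 52569 = 307318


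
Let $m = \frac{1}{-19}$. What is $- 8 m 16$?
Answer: $\frac{128}{19} \approx 6.7368$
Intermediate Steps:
$m = - \frac{1}{19} \approx -0.052632$
$- 8 m 16 = \left(-8\right) \left(- \frac{1}{19}\right) 16 = \frac{8}{19} \cdot 16 = \frac{128}{19}$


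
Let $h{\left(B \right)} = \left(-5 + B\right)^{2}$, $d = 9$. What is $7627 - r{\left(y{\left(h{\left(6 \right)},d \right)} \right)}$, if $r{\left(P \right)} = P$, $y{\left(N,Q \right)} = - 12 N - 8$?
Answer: $7647$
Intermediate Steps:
$y{\left(N,Q \right)} = -8 - 12 N$
$7627 - r{\left(y{\left(h{\left(6 \right)},d \right)} \right)} = 7627 - \left(-8 - 12 \left(-5 + 6\right)^{2}\right) = 7627 - \left(-8 - 12 \cdot 1^{2}\right) = 7627 - \left(-8 - 12\right) = 7627 - -20 = 7627 + 20 = 7647$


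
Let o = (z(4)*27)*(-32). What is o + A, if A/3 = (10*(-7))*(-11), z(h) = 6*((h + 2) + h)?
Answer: -49530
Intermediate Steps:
z(h) = 12 + 12*h (z(h) = 6*((2 + h) + h) = 6*(2 + 2*h) = 12 + 12*h)
o = -51840 (o = ((12 + 12*4)*27)*(-32) = ((12 + 48)*27)*(-32) = (60*27)*(-32) = 1620*(-32) = -51840)
A = 2310 (A = 3*((10*(-7))*(-11)) = 3*(-70*(-11)) = 3*770 = 2310)
o + A = -51840 + 2310 = -49530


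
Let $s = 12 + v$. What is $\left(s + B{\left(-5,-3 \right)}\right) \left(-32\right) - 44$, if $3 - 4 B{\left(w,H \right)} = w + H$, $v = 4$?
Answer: $-644$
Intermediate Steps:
$B{\left(w,H \right)} = \frac{3}{4} - \frac{H}{4} - \frac{w}{4}$ ($B{\left(w,H \right)} = \frac{3}{4} - \frac{w + H}{4} = \frac{3}{4} - \frac{H + w}{4} = \frac{3}{4} - \left(\frac{H}{4} + \frac{w}{4}\right) = \frac{3}{4} - \frac{H}{4} - \frac{w}{4}$)
$s = 16$ ($s = 12 + 4 = 16$)
$\left(s + B{\left(-5,-3 \right)}\right) \left(-32\right) - 44 = \left(16 - - \frac{11}{4}\right) \left(-32\right) - 44 = \left(16 + \left(\frac{3}{4} + \frac{3}{4} + \frac{5}{4}\right)\right) \left(-32\right) - 44 = \left(16 + \frac{11}{4}\right) \left(-32\right) - 44 = \frac{75}{4} \left(-32\right) - 44 = -600 - 44 = -644$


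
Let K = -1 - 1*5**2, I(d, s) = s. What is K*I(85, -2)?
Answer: 52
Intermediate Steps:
K = -26 (K = -1 - 1*25 = -1 - 25 = -26)
K*I(85, -2) = -26*(-2) = 52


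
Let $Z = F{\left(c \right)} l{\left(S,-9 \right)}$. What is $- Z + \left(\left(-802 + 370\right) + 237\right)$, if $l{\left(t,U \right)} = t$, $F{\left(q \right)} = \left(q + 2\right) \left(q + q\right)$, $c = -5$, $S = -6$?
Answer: $-15$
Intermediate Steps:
$F{\left(q \right)} = 2 q \left(2 + q\right)$ ($F{\left(q \right)} = \left(2 + q\right) 2 q = 2 q \left(2 + q\right)$)
$Z = -180$ ($Z = 2 \left(-5\right) \left(2 - 5\right) \left(-6\right) = 2 \left(-5\right) \left(-3\right) \left(-6\right) = 30 \left(-6\right) = -180$)
$- Z + \left(\left(-802 + 370\right) + 237\right) = \left(-1\right) \left(-180\right) + \left(\left(-802 + 370\right) + 237\right) = 180 + \left(-432 + 237\right) = 180 - 195 = -15$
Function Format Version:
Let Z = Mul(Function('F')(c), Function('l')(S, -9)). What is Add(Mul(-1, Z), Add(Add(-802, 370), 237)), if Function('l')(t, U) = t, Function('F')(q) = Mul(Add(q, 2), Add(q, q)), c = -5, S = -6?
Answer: -15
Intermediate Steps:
Function('F')(q) = Mul(2, q, Add(2, q)) (Function('F')(q) = Mul(Add(2, q), Mul(2, q)) = Mul(2, q, Add(2, q)))
Z = -180 (Z = Mul(Mul(2, -5, Add(2, -5)), -6) = Mul(Mul(2, -5, -3), -6) = Mul(30, -6) = -180)
Add(Mul(-1, Z), Add(Add(-802, 370), 237)) = Add(Mul(-1, -180), Add(Add(-802, 370), 237)) = Add(180, Add(-432, 237)) = Add(180, -195) = -15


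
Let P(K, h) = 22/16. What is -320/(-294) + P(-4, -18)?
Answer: 2897/1176 ≈ 2.4634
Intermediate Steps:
P(K, h) = 11/8 (P(K, h) = 22*(1/16) = 11/8)
-320/(-294) + P(-4, -18) = -320/(-294) + 11/8 = -320*(-1/294) + 11/8 = 160/147 + 11/8 = 2897/1176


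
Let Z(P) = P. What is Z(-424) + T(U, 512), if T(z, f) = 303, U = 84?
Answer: -121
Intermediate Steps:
Z(-424) + T(U, 512) = -424 + 303 = -121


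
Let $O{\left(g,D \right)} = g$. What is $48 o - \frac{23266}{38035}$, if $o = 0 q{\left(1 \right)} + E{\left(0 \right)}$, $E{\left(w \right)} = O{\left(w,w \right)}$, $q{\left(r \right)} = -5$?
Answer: $- \frac{23266}{38035} \approx -0.6117$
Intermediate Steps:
$E{\left(w \right)} = w$
$o = 0$ ($o = 0 \left(-5\right) + 0 = 0 + 0 = 0$)
$48 o - \frac{23266}{38035} = 48 \cdot 0 - \frac{23266}{38035} = 0 - \frac{23266}{38035} = - \frac{23266}{38035}$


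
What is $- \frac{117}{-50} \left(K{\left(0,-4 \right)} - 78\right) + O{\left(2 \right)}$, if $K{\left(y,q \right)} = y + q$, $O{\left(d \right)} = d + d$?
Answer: $- \frac{4697}{25} \approx -187.88$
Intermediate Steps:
$O{\left(d \right)} = 2 d$
$K{\left(y,q \right)} = q + y$
$- \frac{117}{-50} \left(K{\left(0,-4 \right)} - 78\right) + O{\left(2 \right)} = - \frac{117}{-50} \left(\left(-4 + 0\right) - 78\right) + 2 \cdot 2 = \left(-117\right) \left(- \frac{1}{50}\right) \left(-4 - 78\right) + 4 = \frac{117}{50} \left(-82\right) + 4 = - \frac{4797}{25} + 4 = - \frac{4697}{25}$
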